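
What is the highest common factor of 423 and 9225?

9

Euclid: 9225 = 21·423 + 342; 423 = 1·342 + 81; 342 = 4·81 + 18; 81 = 4·18 + 9; 18 = 2·9 + 0. Last nonzero remainder: 9.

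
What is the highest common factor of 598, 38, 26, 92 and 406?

2

gcd(598, 38): 598 = 15·38 + 28; 38 = 1·28 + 10; 28 = 2·10 + 8; 10 = 1·8 + 2; 8 = 4·2 + 0 → 2
gcd(2, 26): 26 = 13·2 + 0 → 2
gcd(2, 92): 92 = 46·2 + 0 → 2
gcd(2, 406): 406 = 203·2 + 0 → 2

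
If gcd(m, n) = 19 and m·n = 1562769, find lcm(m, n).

For any two positive integers, gcd × lcm equals their product. Hence lcm = 1562769 / 19 = 82251.

82251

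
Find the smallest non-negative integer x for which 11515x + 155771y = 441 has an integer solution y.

1204

Euclid: 155771 = 13·11515 + 6076; 11515 = 1·6076 + 5439; 6076 = 1·5439 + 637; 5439 = 8·637 + 343; 637 = 1·343 + 294; 343 = 1·294 + 49; 294 = 6·49 + 0 → gcd = 49; 441 = 49·9.
Back-substitution yields 11515·(487) + 155771·(-36) = 49, so one solution is x = 487·9 = 4383, y = -36·9 = -324.
Solutions in x differ by 155771/49 = 3179; the one in [0, 3179) is 4383 mod 3179 = 1204.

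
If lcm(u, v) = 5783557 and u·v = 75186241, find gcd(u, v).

13

From gcd × lcm = uv: gcd = 75186241 / 5783557 = 13.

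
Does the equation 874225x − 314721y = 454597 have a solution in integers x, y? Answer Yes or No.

Yes

gcd(874225, 314721): 874225 = 2·314721 + 244783; 314721 = 1·244783 + 69938; 244783 = 3·69938 + 34969; 69938 = 2·34969 + 0 → 34969
34969 divides 454597, so a solution exists.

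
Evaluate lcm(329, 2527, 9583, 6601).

153326859623

329 = 7 · 47; 2527 = 7 · 19²; 9583 = 7 · 37²; 6601 = 7 · 23 · 41
lcm takes max exponent of each prime: 7 · 19² · 23 · 37² · 41 · 47 = 153326859623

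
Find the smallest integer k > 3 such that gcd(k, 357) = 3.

6

Multiples of 3 above 3: 3·2, 3·3, … . Need the cofactor coprime to 357/3 = 119.
Checking s = 2, 3, … the first with gcd(s, 119) = 1 is s = 2, giving 6.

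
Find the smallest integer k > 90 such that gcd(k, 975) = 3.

975 = 3·325. Any k with gcd(k, 975) = 3 is a multiple of 3, say 3s, with s coprime to 325.
Need s > 90/3, so s ≥ 31. First s ≥ 31 with gcd(s, 325) = 1 is s = 31. Thus k = 3·31 = 93.

93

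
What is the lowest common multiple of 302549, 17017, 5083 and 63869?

154850326631

302549 = 13 · 17 · 37²; 17017 = 7 · 11 · 13 · 17; 5083 = 13 · 17 · 23; 63869 = 13 · 17³
lcm takes max exponent of each prime: 7 · 11 · 13 · 17³ · 23 · 37² = 154850326631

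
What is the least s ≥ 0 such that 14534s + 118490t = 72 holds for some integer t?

50163

gcd(14534, 118490) = 2 (Euclid: 118490 = 8·14534 + 2218; 14534 = 6·2218 + 1226; 2218 = 1·1226 + 992; 1226 = 1·992 + 234; 992 = 4·234 + 56; 234 = 4·56 + 10; 56 = 5·10 + 6; 10 = 1·6 + 4; 6 = 1·4 + 2; 4 = 2·2 + 0), and 2 | 72.
Extended Euclid: 14534·(-23292) + 118490·(2857) = 2. Scale by 36: s₀ = -838512.
General solution s = s₀ + 59245k; reducing mod 59245 gives s = 50163 (and t = -6153).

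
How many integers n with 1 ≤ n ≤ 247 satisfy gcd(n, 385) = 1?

155

Prime factors of 385: 5, 7, 11. Count integers ≤ 247 divisible by none of them.
By inclusion–exclusion: 247 − ⌊247/5⌋ − ⌊247/7⌋ − ⌊247/11⌋ + ⌊247/35⌋ + ⌊247/55⌋ + ⌊247/77⌋ − ⌊247/385⌋ = 155.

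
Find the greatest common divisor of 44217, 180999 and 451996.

44217 = 3² · 17³; 180999 = 3² · 7 · 13² · 17; 451996 = 2² · 17³ · 23
gcd takes min exponent of each prime: 17 = 17

17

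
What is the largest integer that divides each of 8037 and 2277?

Euclid: 8037 = 3·2277 + 1206; 2277 = 1·1206 + 1071; 1206 = 1·1071 + 135; 1071 = 7·135 + 126; 135 = 1·126 + 9; 126 = 14·9 + 0. Last nonzero remainder: 9.

9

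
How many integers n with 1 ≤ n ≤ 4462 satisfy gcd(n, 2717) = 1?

3549

Prime factors of 2717: 11, 13, 19. Count integers ≤ 4462 divisible by none of them.
By inclusion–exclusion: 4462 − ⌊4462/11⌋ − ⌊4462/13⌋ − ⌊4462/19⌋ + ⌊4462/143⌋ + ⌊4462/209⌋ + ⌊4462/247⌋ − ⌊4462/2717⌋ = 3549.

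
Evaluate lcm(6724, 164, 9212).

15485372

6724 = 2² · 41²; 164 = 2² · 41; 9212 = 2² · 7² · 47
lcm takes max exponent of each prime: 2² · 7² · 41² · 47 = 15485372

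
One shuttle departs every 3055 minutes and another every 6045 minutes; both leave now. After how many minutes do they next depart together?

284115

gcd first: 6045 = 1·3055 + 2990; 3055 = 1·2990 + 65; 2990 = 46·65 + 0 → gcd = 65
lcm = 3055·6045/gcd = 18467475/65 = 284115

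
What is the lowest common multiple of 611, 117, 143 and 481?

611 = 13 · 47; 117 = 3² · 13; 143 = 11 · 13; 481 = 13 · 37
lcm takes max exponent of each prime: 3² · 11 · 13 · 37 · 47 = 2238093

2238093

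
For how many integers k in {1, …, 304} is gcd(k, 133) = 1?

247

133 = 7·19. Inclusion–exclusion on these primes:
304 − ⌊304/7⌋ − ⌊304/19⌋ + ⌊304/133⌋ = 247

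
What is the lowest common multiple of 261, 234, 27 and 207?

468234

261 = 3² · 29; 234 = 2 · 3² · 13; 27 = 3³; 207 = 3² · 23
lcm takes max exponent of each prime: 2 · 3³ · 13 · 23 · 29 = 468234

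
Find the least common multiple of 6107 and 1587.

9691809

gcd first: 6107 = 3·1587 + 1346; 1587 = 1·1346 + 241; 1346 = 5·241 + 141; 241 = 1·141 + 100; 141 = 1·100 + 41; 100 = 2·41 + 18; 41 = 2·18 + 5; 18 = 3·5 + 3; 5 = 1·3 + 2; 3 = 1·2 + 1; 2 = 2·1 + 0 → gcd = 1
lcm = 6107·1587/gcd = 9691809/1 = 9691809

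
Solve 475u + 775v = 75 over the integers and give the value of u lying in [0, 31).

23

gcd(475, 775) = 25 (Euclid: 775 = 1·475 + 300; 475 = 1·300 + 175; 300 = 1·175 + 125; 175 = 1·125 + 50; 125 = 2·50 + 25; 50 = 2·25 + 0), and 25 | 75.
Extended Euclid: 475·(-13) + 775·(8) = 25. Scale by 3: u₀ = -39.
General solution u = u₀ + 31t; reducing mod 31 gives u = 23 (and v = -14).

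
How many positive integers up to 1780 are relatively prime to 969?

1059

Prime factors of 969: 3, 17, 19. Count integers ≤ 1780 divisible by none of them.
By inclusion–exclusion: 1780 − ⌊1780/3⌋ − ⌊1780/17⌋ − ⌊1780/19⌋ + ⌊1780/51⌋ + ⌊1780/57⌋ + ⌊1780/323⌋ − ⌊1780/969⌋ = 1059.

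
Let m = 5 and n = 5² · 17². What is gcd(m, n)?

min exponent per shared prime: 5 = 5

5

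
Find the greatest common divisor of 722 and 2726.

722 = 2 · 19²
2726 = 2 · 29 · 47
Common: 2 = 2

2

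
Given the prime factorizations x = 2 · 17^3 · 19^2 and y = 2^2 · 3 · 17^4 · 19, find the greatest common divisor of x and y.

186694

min exponent per shared prime: 2 · 17^3 · 19 = 186694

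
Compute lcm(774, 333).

gcd first: 774 = 2·333 + 108; 333 = 3·108 + 9; 108 = 12·9 + 0 → gcd = 9
lcm = 774·333/gcd = 257742/9 = 28638

28638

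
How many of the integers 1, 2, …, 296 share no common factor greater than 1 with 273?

157

Prime factors of 273: 3, 7, 13. Count integers ≤ 296 divisible by none of them.
By inclusion–exclusion: 296 − ⌊296/3⌋ − ⌊296/7⌋ − ⌊296/13⌋ + ⌊296/21⌋ + ⌊296/39⌋ + ⌊296/91⌋ − ⌊296/273⌋ = 157.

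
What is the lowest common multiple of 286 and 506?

6578

gcd first: 506 = 1·286 + 220; 286 = 1·220 + 66; 220 = 3·66 + 22; 66 = 3·22 + 0 → gcd = 22
lcm = 286·506/gcd = 144716/22 = 6578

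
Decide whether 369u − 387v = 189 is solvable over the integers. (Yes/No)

gcd(369, 387): 387 = 1·369 + 18; 369 = 20·18 + 9; 18 = 2·9 + 0 → 9
9 divides 189, so a solution exists.

Yes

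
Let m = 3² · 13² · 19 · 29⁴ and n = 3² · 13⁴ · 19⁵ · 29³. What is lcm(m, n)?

max exponent per prime: 3² · 13⁴ · 19⁵ · 29⁴ = 450169342233547131

450169342233547131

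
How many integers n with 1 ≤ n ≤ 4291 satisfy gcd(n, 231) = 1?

2229

Prime factors of 231: 3, 7, 11. Count integers ≤ 4291 divisible by none of them.
By inclusion–exclusion: 4291 − ⌊4291/3⌋ − ⌊4291/7⌋ − ⌊4291/11⌋ + ⌊4291/21⌋ + ⌊4291/33⌋ + ⌊4291/77⌋ − ⌊4291/231⌋ = 2229.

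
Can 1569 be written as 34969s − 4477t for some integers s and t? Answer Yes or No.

No

By Bézout, 34969s − 4477t = 1569 has integer solutions iff gcd(34969, 4477) | 1569.
Euclid: 34969 = 7·4477 + 3630; 4477 = 1·3630 + 847; 3630 = 4·847 + 242; 847 = 3·242 + 121; 242 = 2·121 + 0. gcd = 121; 1569 mod 121 = 117. No.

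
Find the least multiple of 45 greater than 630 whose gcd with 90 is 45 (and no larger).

675

Multiples of 45 above 630: 45·15, 45·16, … . Need the cofactor coprime to 90/45 = 2.
Checking s = 15, 16, … the first with gcd(s, 2) = 1 is s = 15, giving 675.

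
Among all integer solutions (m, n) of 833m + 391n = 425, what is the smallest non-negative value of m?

16

Euclid: 833 = 2·391 + 51; 391 = 7·51 + 34; 51 = 1·34 + 17; 34 = 2·17 + 0 → gcd = 17; 425 = 17·25.
Back-substitution yields 833·(8) + 391·(-17) = 17, so one solution is m = 8·25 = 200, n = -17·25 = -425.
Solutions in m differ by 391/17 = 23; the one in [0, 23) is 200 mod 23 = 16.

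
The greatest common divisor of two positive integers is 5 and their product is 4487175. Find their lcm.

Since gcd(a,b)·lcm(a,b) = ab, lcm = 4487175/5 = 897435.

897435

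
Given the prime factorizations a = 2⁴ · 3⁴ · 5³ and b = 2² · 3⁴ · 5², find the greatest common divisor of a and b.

min exponent per shared prime: 2² · 3⁴ · 5² = 8100

8100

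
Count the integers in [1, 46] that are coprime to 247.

Prime factors of 247: 13, 19. Count integers ≤ 46 divisible by none of them.
By inclusion–exclusion: 46 − ⌊46/13⌋ − ⌊46/19⌋ + ⌊46/247⌋ = 41.

41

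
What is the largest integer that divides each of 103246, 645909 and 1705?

gcd(103246, 645909): 645909 = 6·103246 + 26433; 103246 = 3·26433 + 23947; 26433 = 1·23947 + 2486; 23947 = 9·2486 + 1573; 2486 = 1·1573 + 913; 1573 = 1·913 + 660; 913 = 1·660 + 253; 660 = 2·253 + 154; 253 = 1·154 + 99; 154 = 1·99 + 55; 99 = 1·55 + 44; 55 = 1·44 + 11; 44 = 4·11 + 0 → 11
gcd(11, 1705): 1705 = 155·11 + 0 → 11

11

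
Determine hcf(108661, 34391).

108661 = 7 · 19² · 43
34391 = 7 · 17³
Common: 7 = 7

7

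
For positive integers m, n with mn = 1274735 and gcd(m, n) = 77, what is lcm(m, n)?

For any two positive integers, gcd × lcm equals their product. Hence lcm = 1274735 / 77 = 16555.

16555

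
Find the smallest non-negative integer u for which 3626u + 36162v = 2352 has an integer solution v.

gcd(3626, 36162) = 98 (Euclid: 36162 = 9·3626 + 3528; 3626 = 1·3528 + 98; 3528 = 36·98 + 0), and 98 | 2352.
Extended Euclid: 3626·(10) + 36162·(-1) = 98. Scale by 24: u₀ = 240.
General solution u = u₀ + 369t; reducing mod 369 gives u = 240 (and v = -24).

240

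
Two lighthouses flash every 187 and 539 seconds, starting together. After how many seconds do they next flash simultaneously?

9163

gcd first: 539 = 2·187 + 165; 187 = 1·165 + 22; 165 = 7·22 + 11; 22 = 2·11 + 0 → gcd = 11
lcm = 187·539/gcd = 100793/11 = 9163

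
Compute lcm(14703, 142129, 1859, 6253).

173539509

14703 = 3 · 13² · 29; 142129 = 13² · 29²; 1859 = 11 · 13²; 6253 = 13² · 37
lcm takes max exponent of each prime: 3 · 11 · 13² · 29² · 37 = 173539509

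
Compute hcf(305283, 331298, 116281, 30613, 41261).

121

gcd(305283, 331298): 331298 = 1·305283 + 26015; 305283 = 11·26015 + 19118; 26015 = 1·19118 + 6897; 19118 = 2·6897 + 5324; 6897 = 1·5324 + 1573; 5324 = 3·1573 + 605; 1573 = 2·605 + 363; 605 = 1·363 + 242; 363 = 1·242 + 121; 242 = 2·121 + 0 → 121
gcd(121, 116281): 116281 = 961·121 + 0 → 121
gcd(121, 30613): 30613 = 253·121 + 0 → 121
gcd(121, 41261): 41261 = 341·121 + 0 → 121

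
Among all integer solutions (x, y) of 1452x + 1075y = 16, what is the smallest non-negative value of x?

308

gcd(1452, 1075) = 1 (Euclid: 1452 = 1·1075 + 377; 1075 = 2·377 + 321; 377 = 1·321 + 56; 321 = 5·56 + 41; 56 = 1·41 + 15; 41 = 2·15 + 11; 15 = 1·11 + 4; 11 = 2·4 + 3; 4 = 1·3 + 1; 3 = 3·1 + 0), and 1 | 16.
Extended Euclid: 1452·(288) + 1075·(-389) = 1. Scale by 16: x₀ = 4608.
General solution x = x₀ + 1075t; reducing mod 1075 gives x = 308 (and y = -416).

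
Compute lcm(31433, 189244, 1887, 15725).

lcm(31433, 189244) = 31433·189244/gcd = 5948506652/17 = 349912156
lcm(349912156, 1887) = 349912156·1887/gcd = 660284238372/17 = 38840249316
lcm(38840249316, 15725) = 38840249316·15725/gcd = 610762920494100/629 = 971006232900

971006232900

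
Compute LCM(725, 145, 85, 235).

lcm(725, 145) = 725·145/gcd = 105125/145 = 725
lcm(725, 85) = 725·85/gcd = 61625/5 = 12325
lcm(12325, 235) = 12325·235/gcd = 2896375/5 = 579275

579275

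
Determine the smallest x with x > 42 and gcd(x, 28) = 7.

49

28 = 7·4. Any x with gcd(x, 28) = 7 is a multiple of 7, say 7s, with s coprime to 4.
Need s > 42/7, so s ≥ 7. First s ≥ 7 with gcd(s, 4) = 1 is s = 7. Thus x = 7·7 = 49.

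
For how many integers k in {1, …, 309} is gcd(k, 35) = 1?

212

Prime factors of 35: 5, 7. Count integers ≤ 309 divisible by none of them.
By inclusion–exclusion: 309 − ⌊309/5⌋ − ⌊309/7⌋ + ⌊309/35⌋ = 212.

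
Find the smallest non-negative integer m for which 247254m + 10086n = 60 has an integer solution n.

515

gcd(247254, 10086) = 6 (Euclid: 247254 = 24·10086 + 5190; 10086 = 1·5190 + 4896; 5190 = 1·4896 + 294; 4896 = 16·294 + 192; 294 = 1·192 + 102; 192 = 1·102 + 90; 102 = 1·90 + 12; 90 = 7·12 + 6; 12 = 2·6 + 0), and 6 | 60.
Extended Euclid: 247254·(-789) + 10086·(19342) = 6. Scale by 10: m₀ = -7890.
General solution m = m₀ + 1681t; reducing mod 1681 gives m = 515 (and n = -12625).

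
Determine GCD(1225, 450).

25

Euclid: 1225 = 2·450 + 325; 450 = 1·325 + 125; 325 = 2·125 + 75; 125 = 1·75 + 50; 75 = 1·50 + 25; 50 = 2·25 + 0. Last nonzero remainder: 25.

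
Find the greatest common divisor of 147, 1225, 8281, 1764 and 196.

49

gcd(147, 1225): 1225 = 8·147 + 49; 147 = 3·49 + 0 → 49
gcd(49, 8281): 8281 = 169·49 + 0 → 49
gcd(49, 1764): 1764 = 36·49 + 0 → 49
gcd(49, 196): 196 = 4·49 + 0 → 49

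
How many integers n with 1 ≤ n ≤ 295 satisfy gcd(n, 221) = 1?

Prime factors of 221: 13, 17. Count integers ≤ 295 divisible by none of them.
By inclusion–exclusion: 295 − ⌊295/13⌋ − ⌊295/17⌋ + ⌊295/221⌋ = 257.

257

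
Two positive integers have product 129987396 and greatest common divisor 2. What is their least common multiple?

gcd·lcm = product, so lcm = 129987396/2 = 64993698.

64993698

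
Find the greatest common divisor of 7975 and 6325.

Euclid: 7975 = 1·6325 + 1650; 6325 = 3·1650 + 1375; 1650 = 1·1375 + 275; 1375 = 5·275 + 0. Last nonzero remainder: 275.

275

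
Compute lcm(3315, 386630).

gcd first: 386630 = 116·3315 + 2090; 3315 = 1·2090 + 1225; 2090 = 1·1225 + 865; 1225 = 1·865 + 360; 865 = 2·360 + 145; 360 = 2·145 + 70; 145 = 2·70 + 5; 70 = 14·5 + 0 → gcd = 5
lcm = 3315·386630/gcd = 1281678450/5 = 256335690

256335690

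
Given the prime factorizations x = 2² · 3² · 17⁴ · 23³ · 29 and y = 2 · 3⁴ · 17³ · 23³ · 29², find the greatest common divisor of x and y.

min exponent per shared prime: 2 · 3² · 17³ · 23³ · 29 = 31203317862

31203317862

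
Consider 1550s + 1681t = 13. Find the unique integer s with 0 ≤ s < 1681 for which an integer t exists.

680

gcd(1550, 1681) = 1 (Euclid: 1681 = 1·1550 + 131; 1550 = 11·131 + 109; 131 = 1·109 + 22; 109 = 4·22 + 21; 22 = 1·21 + 1; 21 = 21·1 + 0), and 1 | 13.
Extended Euclid: 1550·(-77) + 1681·(71) = 1. Scale by 13: s₀ = -1001.
General solution s = s₀ + 1681k; reducing mod 1681 gives s = 680 (and t = -627).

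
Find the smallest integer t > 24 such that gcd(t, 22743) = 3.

30

22743 = 3·7581. Any t with gcd(t, 22743) = 3 is a multiple of 3, say 3s, with s coprime to 7581.
Need s > 24/3, so s ≥ 9. First s ≥ 9 with gcd(s, 7581) = 1 is s = 10. Thus t = 3·10 = 30.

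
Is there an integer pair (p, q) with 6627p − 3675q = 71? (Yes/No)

No

gcd(6627, 3675): 6627 = 1·3675 + 2952; 3675 = 1·2952 + 723; 2952 = 4·723 + 60; 723 = 12·60 + 3; 60 = 20·3 + 0 → 3
3 does not divide 71, so a solution does not exist.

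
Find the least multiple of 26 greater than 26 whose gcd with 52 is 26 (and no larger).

52 = 26·2. Any x with gcd(x, 52) = 26 is a multiple of 26, say 26s, with s coprime to 2.
Need s > 26/26, so s ≥ 2. First s ≥ 2 with gcd(s, 2) = 1 is s = 3. Thus x = 26·3 = 78.

78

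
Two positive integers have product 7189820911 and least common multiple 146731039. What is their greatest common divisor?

49

gcd·lcm = product, so gcd = 7189820911/146731039 = 49.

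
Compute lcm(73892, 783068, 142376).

73892 = 2² · 7² · 13 · 29; 783068 = 2² · 11 · 13 · 37²; 142376 = 2³ · 13 · 37²
lcm takes max exponent of each prime: 2³ · 7² · 11 · 13 · 29 · 37² = 2225479256

2225479256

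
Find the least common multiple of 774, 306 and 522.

774 = 2 · 3² · 43; 306 = 2 · 3² · 17; 522 = 2 · 3² · 29
lcm takes max exponent of each prime: 2 · 3² · 17 · 29 · 43 = 381582

381582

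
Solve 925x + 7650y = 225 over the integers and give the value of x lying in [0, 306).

Reduce mod 7650: 925x ≡ 225 (mod 7650). With g = gcd(925, 7650) = 25 dividing 225, divide through: 37x ≡ 9 (mod 306).
Since gcd(37, 306) = 1, x ≡ 9·(37)⁻¹ ≡ 207 (mod 306). Smallest non-negative: 207.

207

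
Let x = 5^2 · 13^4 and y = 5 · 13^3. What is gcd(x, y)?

10985

min exponent per shared prime: 5 · 13^3 = 10985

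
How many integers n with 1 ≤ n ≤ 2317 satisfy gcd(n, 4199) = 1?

4199 = 13·17·19. Inclusion–exclusion on these primes:
2317 − ⌊2317/13⌋ − ⌊2317/17⌋ − ⌊2317/19⌋ + ⌊2317/221⌋ + ⌊2317/247⌋ + ⌊2317/323⌋ − ⌊2317/4199⌋ = 1908

1908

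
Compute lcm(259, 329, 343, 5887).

259 = 7 · 37; 329 = 7 · 47; 343 = 7³; 5887 = 7 · 29²
lcm takes max exponent of each prime: 7³ · 29² · 37 · 47 = 501637157

501637157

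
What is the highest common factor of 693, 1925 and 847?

gcd(693, 1925): 1925 = 2·693 + 539; 693 = 1·539 + 154; 539 = 3·154 + 77; 154 = 2·77 + 0 → 77
gcd(77, 847): 847 = 11·77 + 0 → 77

77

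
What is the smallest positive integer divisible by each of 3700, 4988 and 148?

lcm(3700, 4988) = 3700·4988/gcd = 18455600/4 = 4613900
lcm(4613900, 148) = 4613900·148/gcd = 682857200/148 = 4613900

4613900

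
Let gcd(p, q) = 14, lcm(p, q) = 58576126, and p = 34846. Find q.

23534

Using pq = gcd(p,q)·lcm(p,q) = 14·58576126 = 820065764, we get q = 820065764/34846 = 23534.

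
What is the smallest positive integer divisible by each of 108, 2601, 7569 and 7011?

108 = 2² · 3³; 2601 = 3² · 17²; 7569 = 3² · 29²; 7011 = 3² · 19 · 41
lcm takes max exponent of each prime: 2² · 3³ · 17² · 19 · 29² · 41 = 20448198468

20448198468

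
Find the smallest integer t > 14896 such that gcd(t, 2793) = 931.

15827

Multiples of 931 above 14896: 931·17, 931·18, … . Need the cofactor coprime to 2793/931 = 3.
Checking s = 17, 18, … the first with gcd(s, 3) = 1 is s = 17, giving 15827.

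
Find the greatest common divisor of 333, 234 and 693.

333 = 3² · 37; 234 = 2 · 3² · 13; 693 = 3² · 7 · 11
gcd takes min exponent of each prime: 3² = 9

9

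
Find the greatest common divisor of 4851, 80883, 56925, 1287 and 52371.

gcd(4851, 80883): 80883 = 16·4851 + 3267; 4851 = 1·3267 + 1584; 3267 = 2·1584 + 99; 1584 = 16·99 + 0 → 99
gcd(99, 56925): 56925 = 575·99 + 0 → 99
gcd(99, 1287): 1287 = 13·99 + 0 → 99
gcd(99, 52371): 52371 = 529·99 + 0 → 99

99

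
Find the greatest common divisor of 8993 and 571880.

17

8993 = 17 · 23²
571880 = 2³ · 5 · 17 · 29²
Common: 17 = 17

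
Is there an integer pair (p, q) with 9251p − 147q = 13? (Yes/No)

Yes

gcd(9251, 147): 9251 = 62·147 + 137; 147 = 1·137 + 10; 137 = 13·10 + 7; 10 = 1·7 + 3; 7 = 2·3 + 1; 3 = 3·1 + 0 → 1
1 divides 13, so a solution exists.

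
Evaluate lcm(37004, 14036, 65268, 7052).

37004 = 2² · 11 · 29²; 14036 = 2² · 11² · 29; 65268 = 2² · 3² · 7² · 37; 7052 = 2² · 41 · 43
lcm takes max exponent of each prime: 2² · 3² · 7² · 11² · 29² · 37 · 41 · 43 = 11709382239324

11709382239324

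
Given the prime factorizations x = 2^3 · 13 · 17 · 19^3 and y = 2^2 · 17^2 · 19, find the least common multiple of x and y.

max exponent per prime: 2^3 · 13 · 17^2 · 19^3 = 206154104

206154104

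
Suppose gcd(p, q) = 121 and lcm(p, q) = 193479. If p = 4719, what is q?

4961

Using pq = gcd(p,q)·lcm(p,q) = 121·193479 = 23410959, we get q = 23410959/4719 = 4961.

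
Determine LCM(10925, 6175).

gcd first: 10925 = 1·6175 + 4750; 6175 = 1·4750 + 1425; 4750 = 3·1425 + 475; 1425 = 3·475 + 0 → gcd = 475
lcm = 10925·6175/gcd = 67461875/475 = 142025

142025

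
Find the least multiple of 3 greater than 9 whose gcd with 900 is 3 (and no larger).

900 = 3·300. Any a with gcd(a, 900) = 3 is a multiple of 3, say 3s, with s coprime to 300.
Need s > 9/3, so s ≥ 4. First s ≥ 4 with gcd(s, 300) = 1 is s = 7. Thus a = 3·7 = 21.

21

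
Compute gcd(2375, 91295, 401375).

gcd(2375, 91295): 91295 = 38·2375 + 1045; 2375 = 2·1045 + 285; 1045 = 3·285 + 190; 285 = 1·190 + 95; 190 = 2·95 + 0 → 95
gcd(95, 401375): 401375 = 4225·95 + 0 → 95

95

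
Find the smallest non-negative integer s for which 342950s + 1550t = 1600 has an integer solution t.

4

Reduce mod 1550: 342950s ≡ 1600 (mod 1550). With g = gcd(342950, 1550) = 50 dividing 1600, divide through: 6859s ≡ 32 (mod 31).
Since gcd(6859, 31) = 1, s ≡ 32·(6859)⁻¹ ≡ 4 (mod 31). Smallest non-negative: 4.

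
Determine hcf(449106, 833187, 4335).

867

gcd(449106, 833187): 833187 = 1·449106 + 384081; 449106 = 1·384081 + 65025; 384081 = 5·65025 + 58956; 65025 = 1·58956 + 6069; 58956 = 9·6069 + 4335; 6069 = 1·4335 + 1734; 4335 = 2·1734 + 867; 1734 = 2·867 + 0 → 867
gcd(867, 4335): 4335 = 5·867 + 0 → 867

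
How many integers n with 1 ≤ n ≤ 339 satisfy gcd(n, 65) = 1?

251

65 = 5·13. Inclusion–exclusion on these primes:
339 − ⌊339/5⌋ − ⌊339/13⌋ + ⌊339/65⌋ = 251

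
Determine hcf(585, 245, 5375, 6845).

gcd(585, 245): 585 = 2·245 + 95; 245 = 2·95 + 55; 95 = 1·55 + 40; 55 = 1·40 + 15; 40 = 2·15 + 10; 15 = 1·10 + 5; 10 = 2·5 + 0 → 5
gcd(5, 5375): 5375 = 1075·5 + 0 → 5
gcd(5, 6845): 6845 = 1369·5 + 0 → 5

5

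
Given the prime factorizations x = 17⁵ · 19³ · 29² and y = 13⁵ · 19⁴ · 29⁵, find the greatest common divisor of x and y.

min exponent per shared prime: 19³ · 29² = 5768419

5768419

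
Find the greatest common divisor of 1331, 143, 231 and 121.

11

1331 = 11³; 143 = 11 · 13; 231 = 3 · 7 · 11; 121 = 11²
gcd takes min exponent of each prime: 11 = 11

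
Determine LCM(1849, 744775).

1849 = 43²; 744775 = 5² · 31³
max exponents: 5² · 31³ · 43² = 1377088975

1377088975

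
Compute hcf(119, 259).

119 = 7 · 17
259 = 7 · 37
Common: 7 = 7

7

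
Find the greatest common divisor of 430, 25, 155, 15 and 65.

5

gcd(430, 25): 430 = 17·25 + 5; 25 = 5·5 + 0 → 5
gcd(5, 155): 155 = 31·5 + 0 → 5
gcd(5, 15): 15 = 3·5 + 0 → 5
gcd(5, 65): 65 = 13·5 + 0 → 5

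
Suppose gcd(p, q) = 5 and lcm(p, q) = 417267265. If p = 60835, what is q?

Using pq = gcd(p,q)·lcm(p,q) = 5·417267265 = 2086336325, we get q = 2086336325/60835 = 34295.

34295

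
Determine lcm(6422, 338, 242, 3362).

1306241222

lcm(6422, 338) = 6422·338/gcd = 2170636/338 = 6422
lcm(6422, 242) = 6422·242/gcd = 1554124/2 = 777062
lcm(777062, 3362) = 777062·3362/gcd = 2612482444/2 = 1306241222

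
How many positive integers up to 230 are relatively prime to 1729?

172

1729 = 7·13·19. Inclusion–exclusion on these primes:
230 − ⌊230/7⌋ − ⌊230/13⌋ − ⌊230/19⌋ + ⌊230/91⌋ + ⌊230/133⌋ + ⌊230/247⌋ − ⌊230/1729⌋ = 172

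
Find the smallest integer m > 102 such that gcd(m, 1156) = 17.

gcd(m, 1156) = 17 forces 17 | m; write m = 17s. Then gcd(17s, 17·68) = 17·gcd(s, 68), so need gcd(s, 68) = 1.
17s > 102 gives s ≥ 7. The least s ≥ 7 coprime to 68 is 7, so m = 17·7 = 119.

119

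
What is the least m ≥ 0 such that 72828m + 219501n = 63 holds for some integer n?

21583

Euclid: 219501 = 3·72828 + 1017; 72828 = 71·1017 + 621; 1017 = 1·621 + 396; 621 = 1·396 + 225; 396 = 1·225 + 171; 225 = 1·171 + 54; 171 = 3·54 + 9; 54 = 6·9 + 0 → gcd = 9; 63 = 9·7.
Back-substitution yields 72828·(-3885) + 219501·(1289) = 9, so one solution is m = -3885·7 = -27195, n = 1289·7 = 9023.
Solutions in m differ by 219501/9 = 24389; the one in [0, 24389) is -27195 mod 24389 = 21583.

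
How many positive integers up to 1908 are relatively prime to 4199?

1570

4199 = 13·17·19. Inclusion–exclusion on these primes:
1908 − ⌊1908/13⌋ − ⌊1908/17⌋ − ⌊1908/19⌋ + ⌊1908/221⌋ + ⌊1908/247⌋ + ⌊1908/323⌋ − ⌊1908/4199⌋ = 1570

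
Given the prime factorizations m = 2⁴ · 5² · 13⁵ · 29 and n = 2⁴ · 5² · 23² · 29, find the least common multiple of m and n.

max exponent per prime: 2⁴ · 5² · 13⁵ · 23² · 29 = 2278402365200

2278402365200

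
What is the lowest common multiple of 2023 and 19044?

2023 = 7 · 17²; 19044 = 2² · 3² · 23²
max exponents: 2² · 3² · 7 · 17² · 23² = 38526012

38526012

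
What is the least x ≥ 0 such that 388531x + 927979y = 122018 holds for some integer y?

189

Reduce mod 927979: 388531x ≡ 122018 (mod 927979). With g = gcd(388531, 927979) = 3211 dividing 122018, divide through: 121x ≡ 38 (mod 289).
Since gcd(121, 289) = 1, x ≡ 38·(121)⁻¹ ≡ 189 (mod 289). Smallest non-negative: 189.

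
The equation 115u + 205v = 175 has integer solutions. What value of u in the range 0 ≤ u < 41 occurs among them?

14

Euclid: 205 = 1·115 + 90; 115 = 1·90 + 25; 90 = 3·25 + 15; 25 = 1·15 + 10; 15 = 1·10 + 5; 10 = 2·5 + 0 → gcd = 5; 175 = 5·35.
Back-substitution yields 115·(-16) + 205·(9) = 5, so one solution is u = -16·35 = -560, v = 9·35 = 315.
Solutions in u differ by 205/5 = 41; the one in [0, 41) is -560 mod 41 = 14.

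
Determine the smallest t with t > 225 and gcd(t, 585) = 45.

270

585 = 45·13. Any t with gcd(t, 585) = 45 is a multiple of 45, say 45s, with s coprime to 13.
Need s > 225/45, so s ≥ 6. First s ≥ 6 with gcd(s, 13) = 1 is s = 6. Thus t = 45·6 = 270.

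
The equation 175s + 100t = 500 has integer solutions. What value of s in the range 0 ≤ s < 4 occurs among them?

0

Reduce mod 100: 175s ≡ 500 (mod 100). With g = gcd(175, 100) = 25 dividing 500, divide through: 7s ≡ 20 (mod 4).
Since gcd(7, 4) = 1, s ≡ 20·(7)⁻¹ ≡ 0 (mod 4). Smallest non-negative: 0.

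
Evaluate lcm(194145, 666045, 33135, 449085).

1732908499223265

194145 = 3 · 5 · 7 · 43²; 666045 = 3² · 5 · 19² · 41; 33135 = 3 · 5 · 47²; 449085 = 3 · 5 · 7² · 13 · 47
lcm takes max exponent of each prime: 3² · 5 · 7² · 13 · 19² · 41 · 43² · 47² = 1732908499223265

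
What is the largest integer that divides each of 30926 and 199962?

14

30926 = 2 · 7 · 47²
199962 = 2 · 3³ · 7 · 23²
Common: 2 · 7 = 14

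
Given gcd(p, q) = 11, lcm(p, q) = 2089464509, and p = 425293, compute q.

Using pq = gcd(p,q)·lcm(p,q) = 11·2089464509 = 22984109599, we get q = 22984109599/425293 = 54043.

54043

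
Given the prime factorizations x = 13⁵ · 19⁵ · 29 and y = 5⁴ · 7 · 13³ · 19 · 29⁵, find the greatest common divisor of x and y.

min exponent per shared prime: 13³ · 19 · 29 = 1210547

1210547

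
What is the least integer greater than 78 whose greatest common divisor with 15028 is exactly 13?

91

gcd(t, 15028) = 13 forces 13 | t; write t = 13s. Then gcd(13s, 13·1156) = 13·gcd(s, 1156), so need gcd(s, 1156) = 1.
13s > 78 gives s ≥ 7. The least s ≥ 7 coprime to 1156 is 7, so t = 13·7 = 91.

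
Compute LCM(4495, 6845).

gcd first: 6845 = 1·4495 + 2350; 4495 = 1·2350 + 2145; 2350 = 1·2145 + 205; 2145 = 10·205 + 95; 205 = 2·95 + 15; 95 = 6·15 + 5; 15 = 3·5 + 0 → gcd = 5
lcm = 4495·6845/gcd = 30768275/5 = 6153655

6153655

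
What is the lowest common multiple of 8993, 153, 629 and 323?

8993 = 17 · 23²; 153 = 3² · 17; 629 = 17 · 37; 323 = 17 · 19
lcm takes max exponent of each prime: 3² · 17 · 19 · 23² · 37 = 56898711

56898711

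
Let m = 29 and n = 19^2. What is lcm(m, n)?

max exponent per prime: 19^2 · 29 = 10469

10469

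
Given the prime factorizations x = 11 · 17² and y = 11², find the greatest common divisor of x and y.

11

min exponent per shared prime: 11 = 11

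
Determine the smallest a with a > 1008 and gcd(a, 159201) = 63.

gcd(a, 159201) = 63 forces 63 | a; write a = 63s. Then gcd(63s, 63·2527) = 63·gcd(s, 2527), so need gcd(s, 2527) = 1.
63s > 1008 gives s ≥ 17. The least s ≥ 17 coprime to 2527 is 17, so a = 63·17 = 1071.

1071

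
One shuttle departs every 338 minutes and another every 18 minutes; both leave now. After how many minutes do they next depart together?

3042

338 = 2 · 13²; 18 = 2 · 3²
max exponents: 2 · 3² · 13² = 3042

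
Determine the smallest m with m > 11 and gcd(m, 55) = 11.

Multiples of 11 above 11: 11·2, 11·3, … . Need the cofactor coprime to 55/11 = 5.
Checking s = 2, 3, … the first with gcd(s, 5) = 1 is s = 2, giving 22.

22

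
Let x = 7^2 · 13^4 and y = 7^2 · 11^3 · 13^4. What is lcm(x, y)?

1862719859

max exponent per prime: 7^2 · 11^3 · 13^4 = 1862719859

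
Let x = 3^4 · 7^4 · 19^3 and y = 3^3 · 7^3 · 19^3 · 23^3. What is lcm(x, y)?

16230110992893

max exponent per prime: 3^4 · 7^4 · 19^3 · 23^3 = 16230110992893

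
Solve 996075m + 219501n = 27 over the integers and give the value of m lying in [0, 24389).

Reduce mod 219501: 996075m ≡ 27 (mod 219501). With g = gcd(996075, 219501) = 9 dividing 27, divide through: 110675m ≡ 3 (mod 24389).
Since gcd(110675, 24389) = 1, m ≡ 3·(110675)⁻¹ ≡ 12610 (mod 24389). Smallest non-negative: 12610.

12610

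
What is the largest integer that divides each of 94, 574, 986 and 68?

gcd(94, 574): 574 = 6·94 + 10; 94 = 9·10 + 4; 10 = 2·4 + 2; 4 = 2·2 + 0 → 2
gcd(2, 986): 986 = 493·2 + 0 → 2
gcd(2, 68): 68 = 34·2 + 0 → 2

2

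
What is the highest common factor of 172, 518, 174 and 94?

gcd(172, 518): 518 = 3·172 + 2; 172 = 86·2 + 0 → 2
gcd(2, 174): 174 = 87·2 + 0 → 2
gcd(2, 94): 94 = 47·2 + 0 → 2

2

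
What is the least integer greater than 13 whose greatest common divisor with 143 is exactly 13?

26

Multiples of 13 above 13: 13·2, 13·3, … . Need the cofactor coprime to 143/13 = 11.
Checking s = 2, 3, … the first with gcd(s, 11) = 1 is s = 2, giving 26.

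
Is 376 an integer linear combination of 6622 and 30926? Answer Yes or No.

No

gcd(6622, 30926): 30926 = 4·6622 + 4438; 6622 = 1·4438 + 2184; 4438 = 2·2184 + 70; 2184 = 31·70 + 14; 70 = 5·14 + 0 → 14
14 does not divide 376, so a solution does not exist.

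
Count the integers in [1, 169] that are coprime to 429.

Prime factors of 429: 3, 11, 13. Count integers ≤ 169 divisible by none of them.
By inclusion–exclusion: 169 − ⌊169/3⌋ − ⌊169/11⌋ − ⌊169/13⌋ + ⌊169/33⌋ + ⌊169/39⌋ + ⌊169/143⌋ − ⌊169/429⌋ = 95.

95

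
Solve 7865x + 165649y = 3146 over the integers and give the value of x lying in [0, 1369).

548

Reduce mod 165649: 7865x ≡ 3146 (mod 165649). With g = gcd(7865, 165649) = 121 dividing 3146, divide through: 65x ≡ 26 (mod 1369).
Since gcd(65, 1369) = 1, x ≡ 26·(65)⁻¹ ≡ 548 (mod 1369). Smallest non-negative: 548.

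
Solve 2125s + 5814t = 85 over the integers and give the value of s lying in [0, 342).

301

Euclid: 5814 = 2·2125 + 1564; 2125 = 1·1564 + 561; 1564 = 2·561 + 442; 561 = 1·442 + 119; 442 = 3·119 + 85; 119 = 1·85 + 34; 85 = 2·34 + 17; 34 = 2·17 + 0 → gcd = 17; 85 = 17·5.
Back-substitution yields 2125·(-145) + 5814·(53) = 17, so one solution is s = -145·5 = -725, t = 53·5 = 265.
Solutions in s differ by 5814/17 = 342; the one in [0, 342) is -725 mod 342 = 301.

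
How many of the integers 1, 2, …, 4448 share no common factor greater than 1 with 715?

Prime factors of 715: 5, 11, 13. Count integers ≤ 4448 divisible by none of them.
By inclusion–exclusion: 4448 − ⌊4448/5⌋ − ⌊4448/11⌋ − ⌊4448/13⌋ + ⌊4448/55⌋ + ⌊4448/65⌋ + ⌊4448/143⌋ − ⌊4448/715⌋ = 2986.

2986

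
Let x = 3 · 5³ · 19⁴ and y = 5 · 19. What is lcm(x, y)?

48870375

max exponent per prime: 3 · 5³ · 19⁴ = 48870375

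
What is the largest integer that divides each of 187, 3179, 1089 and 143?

gcd(187, 3179): 3179 = 17·187 + 0 → 187
gcd(187, 1089): 1089 = 5·187 + 154; 187 = 1·154 + 33; 154 = 4·33 + 22; 33 = 1·22 + 11; 22 = 2·11 + 0 → 11
gcd(11, 143): 143 = 13·11 + 0 → 11

11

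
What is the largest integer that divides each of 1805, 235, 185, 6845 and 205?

1805 = 5 · 19²; 235 = 5 · 47; 185 = 5 · 37; 6845 = 5 · 37²; 205 = 5 · 41
gcd takes min exponent of each prime: 5 = 5

5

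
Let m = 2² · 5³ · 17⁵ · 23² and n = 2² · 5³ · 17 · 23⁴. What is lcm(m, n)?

198667101368500

max exponent per prime: 2² · 5³ · 17⁵ · 23⁴ = 198667101368500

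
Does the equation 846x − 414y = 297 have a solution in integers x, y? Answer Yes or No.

No

By Bézout, 846x − 414y = 297 has integer solutions iff gcd(846, 414) | 297.
Euclid: 846 = 2·414 + 18; 414 = 23·18 + 0. gcd = 18; 297 mod 18 = 9. No.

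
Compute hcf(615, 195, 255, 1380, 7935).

15

615 = 3 · 5 · 41; 195 = 3 · 5 · 13; 255 = 3 · 5 · 17; 1380 = 2² · 3 · 5 · 23; 7935 = 3 · 5 · 23²
gcd takes min exponent of each prime: 3 · 5 = 15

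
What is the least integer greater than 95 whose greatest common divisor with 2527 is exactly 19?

2527 = 19·133. Any m with gcd(m, 2527) = 19 is a multiple of 19, say 19s, with s coprime to 133.
Need s > 95/19, so s ≥ 6. First s ≥ 6 with gcd(s, 133) = 1 is s = 6. Thus m = 19·6 = 114.

114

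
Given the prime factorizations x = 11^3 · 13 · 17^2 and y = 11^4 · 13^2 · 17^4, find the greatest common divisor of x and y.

min exponent per shared prime: 11^3 · 13 · 17^2 = 5000567

5000567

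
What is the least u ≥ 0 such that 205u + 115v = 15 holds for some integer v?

Euclid: 205 = 1·115 + 90; 115 = 1·90 + 25; 90 = 3·25 + 15; 25 = 1·15 + 10; 15 = 1·10 + 5; 10 = 2·5 + 0 → gcd = 5; 15 = 5·3.
Back-substitution yields 205·(9) + 115·(-16) = 5, so one solution is u = 9·3 = 27, v = -16·3 = -48.
Solutions in u differ by 115/5 = 23; the one in [0, 23) is 27 mod 23 = 4.

4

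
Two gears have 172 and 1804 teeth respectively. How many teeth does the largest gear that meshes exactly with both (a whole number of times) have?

4

172 = 2² · 43
1804 = 2² · 11 · 41
Common: 2² = 4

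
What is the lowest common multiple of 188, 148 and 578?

2010284

lcm(188, 148) = 188·148/gcd = 27824/4 = 6956
lcm(6956, 578) = 6956·578/gcd = 4020568/2 = 2010284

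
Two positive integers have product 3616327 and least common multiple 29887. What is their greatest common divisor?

gcd·lcm = product, so gcd = 3616327/29887 = 121.

121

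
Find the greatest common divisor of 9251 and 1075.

1

Euclid: 9251 = 8·1075 + 651; 1075 = 1·651 + 424; 651 = 1·424 + 227; 424 = 1·227 + 197; 227 = 1·197 + 30; 197 = 6·30 + 17; 30 = 1·17 + 13; 17 = 1·13 + 4; 13 = 3·4 + 1; 4 = 4·1 + 0. Last nonzero remainder: 1.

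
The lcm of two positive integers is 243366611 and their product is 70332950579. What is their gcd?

289

gcd·lcm = product, so gcd = 70332950579/243366611 = 289.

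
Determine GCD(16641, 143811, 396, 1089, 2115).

9

gcd(16641, 143811): 143811 = 8·16641 + 10683; 16641 = 1·10683 + 5958; 10683 = 1·5958 + 4725; 5958 = 1·4725 + 1233; 4725 = 3·1233 + 1026; 1233 = 1·1026 + 207; 1026 = 4·207 + 198; 207 = 1·198 + 9; 198 = 22·9 + 0 → 9
gcd(9, 396): 396 = 44·9 + 0 → 9
gcd(9, 1089): 1089 = 121·9 + 0 → 9
gcd(9, 2115): 2115 = 235·9 + 0 → 9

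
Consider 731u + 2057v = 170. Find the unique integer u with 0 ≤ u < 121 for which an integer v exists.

34

Reduce mod 2057: 731u ≡ 170 (mod 2057). With g = gcd(731, 2057) = 17 dividing 170, divide through: 43u ≡ 10 (mod 121).
Since gcd(43, 121) = 1, u ≡ 10·(43)⁻¹ ≡ 34 (mod 121). Smallest non-negative: 34.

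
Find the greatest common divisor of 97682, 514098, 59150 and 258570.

gcd(97682, 514098): 514098 = 5·97682 + 25688; 97682 = 3·25688 + 20618; 25688 = 1·20618 + 5070; 20618 = 4·5070 + 338; 5070 = 15·338 + 0 → 338
gcd(338, 59150): 59150 = 175·338 + 0 → 338
gcd(338, 258570): 258570 = 765·338 + 0 → 338

338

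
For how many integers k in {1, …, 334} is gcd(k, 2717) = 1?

266

Prime factors of 2717: 11, 13, 19. Count integers ≤ 334 divisible by none of them.
By inclusion–exclusion: 334 − ⌊334/11⌋ − ⌊334/13⌋ − ⌊334/19⌋ + ⌊334/143⌋ + ⌊334/209⌋ + ⌊334/247⌋ − ⌊334/2717⌋ = 266.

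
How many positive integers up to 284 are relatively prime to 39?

176

Prime factors of 39: 3, 13. Count integers ≤ 284 divisible by none of them.
By inclusion–exclusion: 284 − ⌊284/3⌋ − ⌊284/13⌋ + ⌊284/39⌋ = 176.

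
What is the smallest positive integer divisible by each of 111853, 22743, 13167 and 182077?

288031429917

111853 = 7 · 19 · 29²; 22743 = 3² · 7 · 19²; 13167 = 3² · 7 · 11 · 19; 182077 = 7 · 19 · 37²
lcm takes max exponent of each prime: 3² · 7 · 11 · 19² · 29² · 37² = 288031429917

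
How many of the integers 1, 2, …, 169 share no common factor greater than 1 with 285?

86

Prime factors of 285: 3, 5, 19. Count integers ≤ 169 divisible by none of them.
By inclusion–exclusion: 169 − ⌊169/3⌋ − ⌊169/5⌋ − ⌊169/19⌋ + ⌊169/15⌋ + ⌊169/57⌋ + ⌊169/95⌋ − ⌊169/285⌋ = 86.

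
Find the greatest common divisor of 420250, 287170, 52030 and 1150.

gcd(420250, 287170): 420250 = 1·287170 + 133080; 287170 = 2·133080 + 21010; 133080 = 6·21010 + 7020; 21010 = 2·7020 + 6970; 7020 = 1·6970 + 50; 6970 = 139·50 + 20; 50 = 2·20 + 10; 20 = 2·10 + 0 → 10
gcd(10, 52030): 52030 = 5203·10 + 0 → 10
gcd(10, 1150): 1150 = 115·10 + 0 → 10

10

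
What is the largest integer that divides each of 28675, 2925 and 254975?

25

gcd(28675, 2925): 28675 = 9·2925 + 2350; 2925 = 1·2350 + 575; 2350 = 4·575 + 50; 575 = 11·50 + 25; 50 = 2·25 + 0 → 25
gcd(25, 254975): 254975 = 10199·25 + 0 → 25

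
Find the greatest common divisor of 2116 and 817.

Euclid: 2116 = 2·817 + 482; 817 = 1·482 + 335; 482 = 1·335 + 147; 335 = 2·147 + 41; 147 = 3·41 + 24; 41 = 1·24 + 17; 24 = 1·17 + 7; 17 = 2·7 + 3; 7 = 2·3 + 1; 3 = 3·1 + 0. Last nonzero remainder: 1.

1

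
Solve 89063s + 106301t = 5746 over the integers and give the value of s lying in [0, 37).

12

Reduce mod 106301: 89063s ≡ 5746 (mod 106301). With g = gcd(89063, 106301) = 2873 dividing 5746, divide through: 31s ≡ 2 (mod 37).
Since gcd(31, 37) = 1, s ≡ 2·(31)⁻¹ ≡ 12 (mod 37). Smallest non-negative: 12.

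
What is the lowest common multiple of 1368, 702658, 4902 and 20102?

575401014936

1368 = 2³ · 3² · 19; 702658 = 2 · 11 · 19 · 41²; 4902 = 2 · 3 · 19 · 43; 20102 = 2 · 19 · 23²
lcm takes max exponent of each prime: 2³ · 3² · 11 · 19 · 23² · 41² · 43 = 575401014936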